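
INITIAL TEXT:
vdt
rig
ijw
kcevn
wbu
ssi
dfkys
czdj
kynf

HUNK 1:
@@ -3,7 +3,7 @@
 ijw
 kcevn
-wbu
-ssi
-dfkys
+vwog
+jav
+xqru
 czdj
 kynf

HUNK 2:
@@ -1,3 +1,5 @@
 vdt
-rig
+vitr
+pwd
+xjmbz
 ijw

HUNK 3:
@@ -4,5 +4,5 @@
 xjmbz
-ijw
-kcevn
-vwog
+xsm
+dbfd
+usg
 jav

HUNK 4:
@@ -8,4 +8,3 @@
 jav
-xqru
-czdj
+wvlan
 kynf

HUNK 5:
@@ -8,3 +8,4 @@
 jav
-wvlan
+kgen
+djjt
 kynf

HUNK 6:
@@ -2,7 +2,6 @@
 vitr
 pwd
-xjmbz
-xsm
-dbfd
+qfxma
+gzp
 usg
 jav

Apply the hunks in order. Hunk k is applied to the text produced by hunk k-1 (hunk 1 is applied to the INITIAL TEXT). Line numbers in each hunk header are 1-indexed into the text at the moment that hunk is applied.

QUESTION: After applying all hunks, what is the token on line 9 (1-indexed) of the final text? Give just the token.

Hunk 1: at line 3 remove [wbu,ssi,dfkys] add [vwog,jav,xqru] -> 9 lines: vdt rig ijw kcevn vwog jav xqru czdj kynf
Hunk 2: at line 1 remove [rig] add [vitr,pwd,xjmbz] -> 11 lines: vdt vitr pwd xjmbz ijw kcevn vwog jav xqru czdj kynf
Hunk 3: at line 4 remove [ijw,kcevn,vwog] add [xsm,dbfd,usg] -> 11 lines: vdt vitr pwd xjmbz xsm dbfd usg jav xqru czdj kynf
Hunk 4: at line 8 remove [xqru,czdj] add [wvlan] -> 10 lines: vdt vitr pwd xjmbz xsm dbfd usg jav wvlan kynf
Hunk 5: at line 8 remove [wvlan] add [kgen,djjt] -> 11 lines: vdt vitr pwd xjmbz xsm dbfd usg jav kgen djjt kynf
Hunk 6: at line 2 remove [xjmbz,xsm,dbfd] add [qfxma,gzp] -> 10 lines: vdt vitr pwd qfxma gzp usg jav kgen djjt kynf
Final line 9: djjt

Answer: djjt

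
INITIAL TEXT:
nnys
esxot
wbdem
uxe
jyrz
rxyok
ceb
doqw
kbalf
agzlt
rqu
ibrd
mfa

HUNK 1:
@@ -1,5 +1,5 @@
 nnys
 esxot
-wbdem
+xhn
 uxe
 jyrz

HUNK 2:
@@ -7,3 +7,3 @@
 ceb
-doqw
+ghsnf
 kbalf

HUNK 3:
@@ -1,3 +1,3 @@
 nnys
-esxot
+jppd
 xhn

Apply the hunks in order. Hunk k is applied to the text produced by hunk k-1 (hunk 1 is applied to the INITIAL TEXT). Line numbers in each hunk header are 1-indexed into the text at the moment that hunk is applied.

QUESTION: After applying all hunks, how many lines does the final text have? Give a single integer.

Hunk 1: at line 1 remove [wbdem] add [xhn] -> 13 lines: nnys esxot xhn uxe jyrz rxyok ceb doqw kbalf agzlt rqu ibrd mfa
Hunk 2: at line 7 remove [doqw] add [ghsnf] -> 13 lines: nnys esxot xhn uxe jyrz rxyok ceb ghsnf kbalf agzlt rqu ibrd mfa
Hunk 3: at line 1 remove [esxot] add [jppd] -> 13 lines: nnys jppd xhn uxe jyrz rxyok ceb ghsnf kbalf agzlt rqu ibrd mfa
Final line count: 13

Answer: 13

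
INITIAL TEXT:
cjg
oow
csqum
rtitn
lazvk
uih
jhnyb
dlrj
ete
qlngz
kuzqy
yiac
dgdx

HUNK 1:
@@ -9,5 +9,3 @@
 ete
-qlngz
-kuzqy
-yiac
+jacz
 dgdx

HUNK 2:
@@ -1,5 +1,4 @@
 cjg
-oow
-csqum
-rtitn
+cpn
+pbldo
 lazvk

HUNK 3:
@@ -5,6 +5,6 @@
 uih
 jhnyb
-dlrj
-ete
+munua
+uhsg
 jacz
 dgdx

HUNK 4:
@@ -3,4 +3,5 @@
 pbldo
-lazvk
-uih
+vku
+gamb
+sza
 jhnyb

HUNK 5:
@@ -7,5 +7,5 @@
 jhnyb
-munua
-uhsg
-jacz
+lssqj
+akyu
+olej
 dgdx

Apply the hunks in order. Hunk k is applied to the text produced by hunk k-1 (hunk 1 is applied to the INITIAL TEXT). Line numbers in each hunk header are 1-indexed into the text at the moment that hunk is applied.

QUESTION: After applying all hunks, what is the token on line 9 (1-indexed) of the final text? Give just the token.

Hunk 1: at line 9 remove [qlngz,kuzqy,yiac] add [jacz] -> 11 lines: cjg oow csqum rtitn lazvk uih jhnyb dlrj ete jacz dgdx
Hunk 2: at line 1 remove [oow,csqum,rtitn] add [cpn,pbldo] -> 10 lines: cjg cpn pbldo lazvk uih jhnyb dlrj ete jacz dgdx
Hunk 3: at line 5 remove [dlrj,ete] add [munua,uhsg] -> 10 lines: cjg cpn pbldo lazvk uih jhnyb munua uhsg jacz dgdx
Hunk 4: at line 3 remove [lazvk,uih] add [vku,gamb,sza] -> 11 lines: cjg cpn pbldo vku gamb sza jhnyb munua uhsg jacz dgdx
Hunk 5: at line 7 remove [munua,uhsg,jacz] add [lssqj,akyu,olej] -> 11 lines: cjg cpn pbldo vku gamb sza jhnyb lssqj akyu olej dgdx
Final line 9: akyu

Answer: akyu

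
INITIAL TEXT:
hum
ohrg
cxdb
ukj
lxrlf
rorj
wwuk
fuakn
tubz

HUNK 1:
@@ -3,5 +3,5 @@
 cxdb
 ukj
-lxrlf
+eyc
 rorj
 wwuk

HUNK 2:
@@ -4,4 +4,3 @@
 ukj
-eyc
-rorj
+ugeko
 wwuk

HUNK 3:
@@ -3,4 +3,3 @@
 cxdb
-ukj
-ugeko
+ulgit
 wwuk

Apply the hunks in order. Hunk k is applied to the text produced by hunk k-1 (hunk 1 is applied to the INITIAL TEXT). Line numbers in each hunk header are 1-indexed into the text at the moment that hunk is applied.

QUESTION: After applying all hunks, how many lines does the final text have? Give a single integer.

Hunk 1: at line 3 remove [lxrlf] add [eyc] -> 9 lines: hum ohrg cxdb ukj eyc rorj wwuk fuakn tubz
Hunk 2: at line 4 remove [eyc,rorj] add [ugeko] -> 8 lines: hum ohrg cxdb ukj ugeko wwuk fuakn tubz
Hunk 3: at line 3 remove [ukj,ugeko] add [ulgit] -> 7 lines: hum ohrg cxdb ulgit wwuk fuakn tubz
Final line count: 7

Answer: 7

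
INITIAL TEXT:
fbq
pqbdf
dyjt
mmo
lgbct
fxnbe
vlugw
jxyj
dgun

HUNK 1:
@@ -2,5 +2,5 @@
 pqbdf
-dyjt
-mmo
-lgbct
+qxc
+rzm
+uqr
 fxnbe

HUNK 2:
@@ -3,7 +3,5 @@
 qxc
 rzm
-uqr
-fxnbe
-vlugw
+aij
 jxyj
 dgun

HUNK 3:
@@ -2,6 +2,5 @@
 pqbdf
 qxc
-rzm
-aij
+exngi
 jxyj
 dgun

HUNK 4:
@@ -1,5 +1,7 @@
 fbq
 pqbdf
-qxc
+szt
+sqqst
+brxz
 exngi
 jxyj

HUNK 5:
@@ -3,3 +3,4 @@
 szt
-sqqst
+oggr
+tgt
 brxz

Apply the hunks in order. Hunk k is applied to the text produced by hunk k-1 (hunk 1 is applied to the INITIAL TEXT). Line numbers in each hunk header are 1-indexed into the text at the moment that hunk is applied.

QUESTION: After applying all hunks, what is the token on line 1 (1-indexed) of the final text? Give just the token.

Answer: fbq

Derivation:
Hunk 1: at line 2 remove [dyjt,mmo,lgbct] add [qxc,rzm,uqr] -> 9 lines: fbq pqbdf qxc rzm uqr fxnbe vlugw jxyj dgun
Hunk 2: at line 3 remove [uqr,fxnbe,vlugw] add [aij] -> 7 lines: fbq pqbdf qxc rzm aij jxyj dgun
Hunk 3: at line 2 remove [rzm,aij] add [exngi] -> 6 lines: fbq pqbdf qxc exngi jxyj dgun
Hunk 4: at line 1 remove [qxc] add [szt,sqqst,brxz] -> 8 lines: fbq pqbdf szt sqqst brxz exngi jxyj dgun
Hunk 5: at line 3 remove [sqqst] add [oggr,tgt] -> 9 lines: fbq pqbdf szt oggr tgt brxz exngi jxyj dgun
Final line 1: fbq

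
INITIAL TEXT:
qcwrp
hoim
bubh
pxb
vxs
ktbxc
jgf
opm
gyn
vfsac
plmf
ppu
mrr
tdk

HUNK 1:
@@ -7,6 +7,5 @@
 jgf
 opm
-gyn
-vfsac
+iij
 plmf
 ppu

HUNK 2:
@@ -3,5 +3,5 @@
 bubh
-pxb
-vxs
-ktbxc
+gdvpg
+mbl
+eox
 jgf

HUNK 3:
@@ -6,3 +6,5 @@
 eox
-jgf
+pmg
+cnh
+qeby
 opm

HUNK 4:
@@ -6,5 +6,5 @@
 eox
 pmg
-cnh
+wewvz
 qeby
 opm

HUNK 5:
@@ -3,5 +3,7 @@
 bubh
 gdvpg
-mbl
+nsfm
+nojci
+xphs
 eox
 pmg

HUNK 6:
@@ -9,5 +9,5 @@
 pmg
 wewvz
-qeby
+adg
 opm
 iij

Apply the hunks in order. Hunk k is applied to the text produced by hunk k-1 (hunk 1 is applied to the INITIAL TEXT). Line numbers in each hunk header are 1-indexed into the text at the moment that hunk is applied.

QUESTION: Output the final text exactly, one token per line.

Answer: qcwrp
hoim
bubh
gdvpg
nsfm
nojci
xphs
eox
pmg
wewvz
adg
opm
iij
plmf
ppu
mrr
tdk

Derivation:
Hunk 1: at line 7 remove [gyn,vfsac] add [iij] -> 13 lines: qcwrp hoim bubh pxb vxs ktbxc jgf opm iij plmf ppu mrr tdk
Hunk 2: at line 3 remove [pxb,vxs,ktbxc] add [gdvpg,mbl,eox] -> 13 lines: qcwrp hoim bubh gdvpg mbl eox jgf opm iij plmf ppu mrr tdk
Hunk 3: at line 6 remove [jgf] add [pmg,cnh,qeby] -> 15 lines: qcwrp hoim bubh gdvpg mbl eox pmg cnh qeby opm iij plmf ppu mrr tdk
Hunk 4: at line 6 remove [cnh] add [wewvz] -> 15 lines: qcwrp hoim bubh gdvpg mbl eox pmg wewvz qeby opm iij plmf ppu mrr tdk
Hunk 5: at line 3 remove [mbl] add [nsfm,nojci,xphs] -> 17 lines: qcwrp hoim bubh gdvpg nsfm nojci xphs eox pmg wewvz qeby opm iij plmf ppu mrr tdk
Hunk 6: at line 9 remove [qeby] add [adg] -> 17 lines: qcwrp hoim bubh gdvpg nsfm nojci xphs eox pmg wewvz adg opm iij plmf ppu mrr tdk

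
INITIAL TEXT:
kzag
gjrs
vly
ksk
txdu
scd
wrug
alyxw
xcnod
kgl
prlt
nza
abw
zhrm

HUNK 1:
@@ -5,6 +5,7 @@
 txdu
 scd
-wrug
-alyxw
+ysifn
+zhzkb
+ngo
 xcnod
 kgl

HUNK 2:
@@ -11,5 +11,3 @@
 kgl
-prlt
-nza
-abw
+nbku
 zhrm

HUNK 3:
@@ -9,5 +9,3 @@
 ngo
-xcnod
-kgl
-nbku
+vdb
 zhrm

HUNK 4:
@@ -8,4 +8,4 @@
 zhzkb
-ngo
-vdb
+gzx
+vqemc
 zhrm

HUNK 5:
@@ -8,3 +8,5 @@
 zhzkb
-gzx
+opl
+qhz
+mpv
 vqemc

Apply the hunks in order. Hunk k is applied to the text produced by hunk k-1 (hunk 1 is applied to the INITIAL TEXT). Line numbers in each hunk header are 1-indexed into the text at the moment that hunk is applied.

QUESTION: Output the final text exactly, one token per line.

Hunk 1: at line 5 remove [wrug,alyxw] add [ysifn,zhzkb,ngo] -> 15 lines: kzag gjrs vly ksk txdu scd ysifn zhzkb ngo xcnod kgl prlt nza abw zhrm
Hunk 2: at line 11 remove [prlt,nza,abw] add [nbku] -> 13 lines: kzag gjrs vly ksk txdu scd ysifn zhzkb ngo xcnod kgl nbku zhrm
Hunk 3: at line 9 remove [xcnod,kgl,nbku] add [vdb] -> 11 lines: kzag gjrs vly ksk txdu scd ysifn zhzkb ngo vdb zhrm
Hunk 4: at line 8 remove [ngo,vdb] add [gzx,vqemc] -> 11 lines: kzag gjrs vly ksk txdu scd ysifn zhzkb gzx vqemc zhrm
Hunk 5: at line 8 remove [gzx] add [opl,qhz,mpv] -> 13 lines: kzag gjrs vly ksk txdu scd ysifn zhzkb opl qhz mpv vqemc zhrm

Answer: kzag
gjrs
vly
ksk
txdu
scd
ysifn
zhzkb
opl
qhz
mpv
vqemc
zhrm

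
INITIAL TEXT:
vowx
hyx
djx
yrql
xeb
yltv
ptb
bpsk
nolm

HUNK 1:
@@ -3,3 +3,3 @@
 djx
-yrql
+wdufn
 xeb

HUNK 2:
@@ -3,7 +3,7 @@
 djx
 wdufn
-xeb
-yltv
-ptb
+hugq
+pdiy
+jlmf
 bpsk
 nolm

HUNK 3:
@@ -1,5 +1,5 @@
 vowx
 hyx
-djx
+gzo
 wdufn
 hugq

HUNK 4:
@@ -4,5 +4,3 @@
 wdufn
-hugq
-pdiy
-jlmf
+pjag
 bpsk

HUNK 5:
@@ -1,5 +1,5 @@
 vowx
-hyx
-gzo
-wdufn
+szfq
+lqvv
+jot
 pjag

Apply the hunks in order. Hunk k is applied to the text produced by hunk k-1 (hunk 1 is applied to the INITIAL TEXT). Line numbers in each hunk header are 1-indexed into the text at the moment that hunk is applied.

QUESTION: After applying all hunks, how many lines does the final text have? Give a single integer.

Answer: 7

Derivation:
Hunk 1: at line 3 remove [yrql] add [wdufn] -> 9 lines: vowx hyx djx wdufn xeb yltv ptb bpsk nolm
Hunk 2: at line 3 remove [xeb,yltv,ptb] add [hugq,pdiy,jlmf] -> 9 lines: vowx hyx djx wdufn hugq pdiy jlmf bpsk nolm
Hunk 3: at line 1 remove [djx] add [gzo] -> 9 lines: vowx hyx gzo wdufn hugq pdiy jlmf bpsk nolm
Hunk 4: at line 4 remove [hugq,pdiy,jlmf] add [pjag] -> 7 lines: vowx hyx gzo wdufn pjag bpsk nolm
Hunk 5: at line 1 remove [hyx,gzo,wdufn] add [szfq,lqvv,jot] -> 7 lines: vowx szfq lqvv jot pjag bpsk nolm
Final line count: 7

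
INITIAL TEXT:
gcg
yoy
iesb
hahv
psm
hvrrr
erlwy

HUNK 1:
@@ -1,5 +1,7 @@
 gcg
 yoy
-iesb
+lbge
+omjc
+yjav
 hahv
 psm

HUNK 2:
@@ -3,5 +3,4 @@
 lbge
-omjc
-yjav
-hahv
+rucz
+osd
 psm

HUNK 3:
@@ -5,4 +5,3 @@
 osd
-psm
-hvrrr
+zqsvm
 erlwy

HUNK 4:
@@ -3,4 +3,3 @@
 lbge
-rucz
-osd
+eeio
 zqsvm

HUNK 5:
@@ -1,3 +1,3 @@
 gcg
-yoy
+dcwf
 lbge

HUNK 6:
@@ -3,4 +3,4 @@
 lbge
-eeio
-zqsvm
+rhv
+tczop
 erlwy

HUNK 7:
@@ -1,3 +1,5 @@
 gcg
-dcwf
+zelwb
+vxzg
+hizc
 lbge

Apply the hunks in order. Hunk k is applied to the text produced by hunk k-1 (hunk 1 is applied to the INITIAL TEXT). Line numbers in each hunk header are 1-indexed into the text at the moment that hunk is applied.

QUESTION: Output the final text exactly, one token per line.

Answer: gcg
zelwb
vxzg
hizc
lbge
rhv
tczop
erlwy

Derivation:
Hunk 1: at line 1 remove [iesb] add [lbge,omjc,yjav] -> 9 lines: gcg yoy lbge omjc yjav hahv psm hvrrr erlwy
Hunk 2: at line 3 remove [omjc,yjav,hahv] add [rucz,osd] -> 8 lines: gcg yoy lbge rucz osd psm hvrrr erlwy
Hunk 3: at line 5 remove [psm,hvrrr] add [zqsvm] -> 7 lines: gcg yoy lbge rucz osd zqsvm erlwy
Hunk 4: at line 3 remove [rucz,osd] add [eeio] -> 6 lines: gcg yoy lbge eeio zqsvm erlwy
Hunk 5: at line 1 remove [yoy] add [dcwf] -> 6 lines: gcg dcwf lbge eeio zqsvm erlwy
Hunk 6: at line 3 remove [eeio,zqsvm] add [rhv,tczop] -> 6 lines: gcg dcwf lbge rhv tczop erlwy
Hunk 7: at line 1 remove [dcwf] add [zelwb,vxzg,hizc] -> 8 lines: gcg zelwb vxzg hizc lbge rhv tczop erlwy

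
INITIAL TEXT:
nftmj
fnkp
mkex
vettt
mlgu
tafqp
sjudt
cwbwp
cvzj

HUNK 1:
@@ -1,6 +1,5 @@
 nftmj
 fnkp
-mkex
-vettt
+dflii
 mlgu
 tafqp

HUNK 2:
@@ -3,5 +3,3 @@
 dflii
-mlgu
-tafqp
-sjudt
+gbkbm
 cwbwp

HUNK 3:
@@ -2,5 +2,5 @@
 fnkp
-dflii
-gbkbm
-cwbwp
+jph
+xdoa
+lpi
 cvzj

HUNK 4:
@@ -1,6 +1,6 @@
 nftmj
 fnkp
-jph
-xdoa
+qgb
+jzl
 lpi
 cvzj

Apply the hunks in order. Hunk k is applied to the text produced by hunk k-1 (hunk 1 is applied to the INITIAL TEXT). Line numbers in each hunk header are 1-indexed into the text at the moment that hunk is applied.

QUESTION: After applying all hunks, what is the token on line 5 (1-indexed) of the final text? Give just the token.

Hunk 1: at line 1 remove [mkex,vettt] add [dflii] -> 8 lines: nftmj fnkp dflii mlgu tafqp sjudt cwbwp cvzj
Hunk 2: at line 3 remove [mlgu,tafqp,sjudt] add [gbkbm] -> 6 lines: nftmj fnkp dflii gbkbm cwbwp cvzj
Hunk 3: at line 2 remove [dflii,gbkbm,cwbwp] add [jph,xdoa,lpi] -> 6 lines: nftmj fnkp jph xdoa lpi cvzj
Hunk 4: at line 1 remove [jph,xdoa] add [qgb,jzl] -> 6 lines: nftmj fnkp qgb jzl lpi cvzj
Final line 5: lpi

Answer: lpi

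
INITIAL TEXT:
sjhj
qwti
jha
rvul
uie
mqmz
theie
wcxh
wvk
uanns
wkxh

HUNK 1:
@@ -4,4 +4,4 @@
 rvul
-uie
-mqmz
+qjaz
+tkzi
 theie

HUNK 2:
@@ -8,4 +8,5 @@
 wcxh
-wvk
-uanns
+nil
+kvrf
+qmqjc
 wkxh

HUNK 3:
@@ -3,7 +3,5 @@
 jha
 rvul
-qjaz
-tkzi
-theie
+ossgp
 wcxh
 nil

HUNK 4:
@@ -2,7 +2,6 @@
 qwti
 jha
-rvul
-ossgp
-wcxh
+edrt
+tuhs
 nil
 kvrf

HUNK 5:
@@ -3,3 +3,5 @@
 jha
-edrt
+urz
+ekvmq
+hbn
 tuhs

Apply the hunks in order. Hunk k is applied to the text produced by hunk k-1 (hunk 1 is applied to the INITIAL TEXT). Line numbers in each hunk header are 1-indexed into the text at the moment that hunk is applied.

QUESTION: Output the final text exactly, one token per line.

Hunk 1: at line 4 remove [uie,mqmz] add [qjaz,tkzi] -> 11 lines: sjhj qwti jha rvul qjaz tkzi theie wcxh wvk uanns wkxh
Hunk 2: at line 8 remove [wvk,uanns] add [nil,kvrf,qmqjc] -> 12 lines: sjhj qwti jha rvul qjaz tkzi theie wcxh nil kvrf qmqjc wkxh
Hunk 3: at line 3 remove [qjaz,tkzi,theie] add [ossgp] -> 10 lines: sjhj qwti jha rvul ossgp wcxh nil kvrf qmqjc wkxh
Hunk 4: at line 2 remove [rvul,ossgp,wcxh] add [edrt,tuhs] -> 9 lines: sjhj qwti jha edrt tuhs nil kvrf qmqjc wkxh
Hunk 5: at line 3 remove [edrt] add [urz,ekvmq,hbn] -> 11 lines: sjhj qwti jha urz ekvmq hbn tuhs nil kvrf qmqjc wkxh

Answer: sjhj
qwti
jha
urz
ekvmq
hbn
tuhs
nil
kvrf
qmqjc
wkxh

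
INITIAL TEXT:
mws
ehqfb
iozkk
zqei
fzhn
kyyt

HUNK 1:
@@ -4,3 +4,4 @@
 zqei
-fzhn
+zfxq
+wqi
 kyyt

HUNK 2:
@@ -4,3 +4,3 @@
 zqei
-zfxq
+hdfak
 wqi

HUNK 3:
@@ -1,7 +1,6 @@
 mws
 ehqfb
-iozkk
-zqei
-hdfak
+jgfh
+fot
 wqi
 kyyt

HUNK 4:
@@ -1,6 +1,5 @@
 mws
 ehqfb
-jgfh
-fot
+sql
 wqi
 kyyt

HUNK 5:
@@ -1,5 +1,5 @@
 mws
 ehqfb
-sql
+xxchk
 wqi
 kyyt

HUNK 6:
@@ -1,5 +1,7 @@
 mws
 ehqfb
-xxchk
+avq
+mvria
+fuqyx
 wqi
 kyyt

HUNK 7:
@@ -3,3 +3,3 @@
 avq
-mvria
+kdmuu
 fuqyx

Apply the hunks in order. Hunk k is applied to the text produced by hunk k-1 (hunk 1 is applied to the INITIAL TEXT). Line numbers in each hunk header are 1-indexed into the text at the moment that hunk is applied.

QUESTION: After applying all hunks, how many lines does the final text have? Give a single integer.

Hunk 1: at line 4 remove [fzhn] add [zfxq,wqi] -> 7 lines: mws ehqfb iozkk zqei zfxq wqi kyyt
Hunk 2: at line 4 remove [zfxq] add [hdfak] -> 7 lines: mws ehqfb iozkk zqei hdfak wqi kyyt
Hunk 3: at line 1 remove [iozkk,zqei,hdfak] add [jgfh,fot] -> 6 lines: mws ehqfb jgfh fot wqi kyyt
Hunk 4: at line 1 remove [jgfh,fot] add [sql] -> 5 lines: mws ehqfb sql wqi kyyt
Hunk 5: at line 1 remove [sql] add [xxchk] -> 5 lines: mws ehqfb xxchk wqi kyyt
Hunk 6: at line 1 remove [xxchk] add [avq,mvria,fuqyx] -> 7 lines: mws ehqfb avq mvria fuqyx wqi kyyt
Hunk 7: at line 3 remove [mvria] add [kdmuu] -> 7 lines: mws ehqfb avq kdmuu fuqyx wqi kyyt
Final line count: 7

Answer: 7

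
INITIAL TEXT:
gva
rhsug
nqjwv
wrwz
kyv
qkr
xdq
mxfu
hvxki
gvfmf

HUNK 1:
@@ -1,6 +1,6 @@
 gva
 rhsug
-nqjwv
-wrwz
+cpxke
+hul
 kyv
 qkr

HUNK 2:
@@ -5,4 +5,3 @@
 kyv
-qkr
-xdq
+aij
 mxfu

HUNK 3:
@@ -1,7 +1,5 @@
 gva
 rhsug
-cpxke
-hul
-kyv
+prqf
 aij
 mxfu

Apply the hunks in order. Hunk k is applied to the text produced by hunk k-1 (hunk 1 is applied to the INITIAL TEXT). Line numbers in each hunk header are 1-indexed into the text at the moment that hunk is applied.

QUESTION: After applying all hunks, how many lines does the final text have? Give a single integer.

Answer: 7

Derivation:
Hunk 1: at line 1 remove [nqjwv,wrwz] add [cpxke,hul] -> 10 lines: gva rhsug cpxke hul kyv qkr xdq mxfu hvxki gvfmf
Hunk 2: at line 5 remove [qkr,xdq] add [aij] -> 9 lines: gva rhsug cpxke hul kyv aij mxfu hvxki gvfmf
Hunk 3: at line 1 remove [cpxke,hul,kyv] add [prqf] -> 7 lines: gva rhsug prqf aij mxfu hvxki gvfmf
Final line count: 7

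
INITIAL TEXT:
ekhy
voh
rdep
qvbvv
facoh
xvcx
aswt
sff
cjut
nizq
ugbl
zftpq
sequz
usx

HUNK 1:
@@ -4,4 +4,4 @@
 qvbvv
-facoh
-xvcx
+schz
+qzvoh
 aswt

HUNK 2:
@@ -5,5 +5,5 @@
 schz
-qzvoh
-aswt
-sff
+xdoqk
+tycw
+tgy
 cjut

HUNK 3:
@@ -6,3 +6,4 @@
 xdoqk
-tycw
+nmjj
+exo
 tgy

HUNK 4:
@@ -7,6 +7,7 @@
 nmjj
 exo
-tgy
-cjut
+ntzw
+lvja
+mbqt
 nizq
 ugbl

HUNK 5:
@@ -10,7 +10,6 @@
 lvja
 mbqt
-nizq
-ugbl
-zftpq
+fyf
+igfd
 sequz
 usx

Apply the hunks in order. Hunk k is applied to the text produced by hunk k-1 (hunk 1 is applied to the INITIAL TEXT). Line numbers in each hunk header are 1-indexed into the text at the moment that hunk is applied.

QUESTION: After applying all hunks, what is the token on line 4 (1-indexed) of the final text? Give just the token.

Hunk 1: at line 4 remove [facoh,xvcx] add [schz,qzvoh] -> 14 lines: ekhy voh rdep qvbvv schz qzvoh aswt sff cjut nizq ugbl zftpq sequz usx
Hunk 2: at line 5 remove [qzvoh,aswt,sff] add [xdoqk,tycw,tgy] -> 14 lines: ekhy voh rdep qvbvv schz xdoqk tycw tgy cjut nizq ugbl zftpq sequz usx
Hunk 3: at line 6 remove [tycw] add [nmjj,exo] -> 15 lines: ekhy voh rdep qvbvv schz xdoqk nmjj exo tgy cjut nizq ugbl zftpq sequz usx
Hunk 4: at line 7 remove [tgy,cjut] add [ntzw,lvja,mbqt] -> 16 lines: ekhy voh rdep qvbvv schz xdoqk nmjj exo ntzw lvja mbqt nizq ugbl zftpq sequz usx
Hunk 5: at line 10 remove [nizq,ugbl,zftpq] add [fyf,igfd] -> 15 lines: ekhy voh rdep qvbvv schz xdoqk nmjj exo ntzw lvja mbqt fyf igfd sequz usx
Final line 4: qvbvv

Answer: qvbvv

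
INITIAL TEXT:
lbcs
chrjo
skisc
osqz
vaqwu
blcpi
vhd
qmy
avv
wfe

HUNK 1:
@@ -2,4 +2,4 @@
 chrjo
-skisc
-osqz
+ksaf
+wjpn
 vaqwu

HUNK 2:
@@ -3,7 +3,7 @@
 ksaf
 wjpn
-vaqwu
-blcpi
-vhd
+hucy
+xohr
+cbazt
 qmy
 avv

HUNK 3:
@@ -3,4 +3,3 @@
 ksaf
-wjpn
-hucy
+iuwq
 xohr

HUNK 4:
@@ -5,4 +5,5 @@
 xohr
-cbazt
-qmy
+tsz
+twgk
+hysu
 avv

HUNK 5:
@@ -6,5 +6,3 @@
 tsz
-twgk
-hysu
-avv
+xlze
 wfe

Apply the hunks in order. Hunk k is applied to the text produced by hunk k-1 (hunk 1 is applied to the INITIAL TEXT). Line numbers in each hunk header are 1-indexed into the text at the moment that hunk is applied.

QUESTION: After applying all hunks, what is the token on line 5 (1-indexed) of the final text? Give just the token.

Answer: xohr

Derivation:
Hunk 1: at line 2 remove [skisc,osqz] add [ksaf,wjpn] -> 10 lines: lbcs chrjo ksaf wjpn vaqwu blcpi vhd qmy avv wfe
Hunk 2: at line 3 remove [vaqwu,blcpi,vhd] add [hucy,xohr,cbazt] -> 10 lines: lbcs chrjo ksaf wjpn hucy xohr cbazt qmy avv wfe
Hunk 3: at line 3 remove [wjpn,hucy] add [iuwq] -> 9 lines: lbcs chrjo ksaf iuwq xohr cbazt qmy avv wfe
Hunk 4: at line 5 remove [cbazt,qmy] add [tsz,twgk,hysu] -> 10 lines: lbcs chrjo ksaf iuwq xohr tsz twgk hysu avv wfe
Hunk 5: at line 6 remove [twgk,hysu,avv] add [xlze] -> 8 lines: lbcs chrjo ksaf iuwq xohr tsz xlze wfe
Final line 5: xohr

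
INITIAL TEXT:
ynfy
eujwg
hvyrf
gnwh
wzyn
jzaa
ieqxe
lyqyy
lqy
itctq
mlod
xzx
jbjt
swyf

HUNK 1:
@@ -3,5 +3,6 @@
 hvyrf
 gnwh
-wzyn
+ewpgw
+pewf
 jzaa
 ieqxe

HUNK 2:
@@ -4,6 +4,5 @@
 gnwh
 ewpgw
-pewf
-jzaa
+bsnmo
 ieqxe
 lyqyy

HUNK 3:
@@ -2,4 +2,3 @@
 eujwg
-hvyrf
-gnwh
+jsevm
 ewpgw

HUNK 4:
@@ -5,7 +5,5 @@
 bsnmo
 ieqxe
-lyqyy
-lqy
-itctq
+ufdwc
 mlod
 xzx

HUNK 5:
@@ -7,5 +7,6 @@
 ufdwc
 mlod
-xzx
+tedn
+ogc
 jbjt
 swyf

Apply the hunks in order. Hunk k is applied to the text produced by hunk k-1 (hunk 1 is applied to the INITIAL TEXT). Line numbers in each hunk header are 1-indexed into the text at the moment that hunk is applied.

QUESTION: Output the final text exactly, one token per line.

Answer: ynfy
eujwg
jsevm
ewpgw
bsnmo
ieqxe
ufdwc
mlod
tedn
ogc
jbjt
swyf

Derivation:
Hunk 1: at line 3 remove [wzyn] add [ewpgw,pewf] -> 15 lines: ynfy eujwg hvyrf gnwh ewpgw pewf jzaa ieqxe lyqyy lqy itctq mlod xzx jbjt swyf
Hunk 2: at line 4 remove [pewf,jzaa] add [bsnmo] -> 14 lines: ynfy eujwg hvyrf gnwh ewpgw bsnmo ieqxe lyqyy lqy itctq mlod xzx jbjt swyf
Hunk 3: at line 2 remove [hvyrf,gnwh] add [jsevm] -> 13 lines: ynfy eujwg jsevm ewpgw bsnmo ieqxe lyqyy lqy itctq mlod xzx jbjt swyf
Hunk 4: at line 5 remove [lyqyy,lqy,itctq] add [ufdwc] -> 11 lines: ynfy eujwg jsevm ewpgw bsnmo ieqxe ufdwc mlod xzx jbjt swyf
Hunk 5: at line 7 remove [xzx] add [tedn,ogc] -> 12 lines: ynfy eujwg jsevm ewpgw bsnmo ieqxe ufdwc mlod tedn ogc jbjt swyf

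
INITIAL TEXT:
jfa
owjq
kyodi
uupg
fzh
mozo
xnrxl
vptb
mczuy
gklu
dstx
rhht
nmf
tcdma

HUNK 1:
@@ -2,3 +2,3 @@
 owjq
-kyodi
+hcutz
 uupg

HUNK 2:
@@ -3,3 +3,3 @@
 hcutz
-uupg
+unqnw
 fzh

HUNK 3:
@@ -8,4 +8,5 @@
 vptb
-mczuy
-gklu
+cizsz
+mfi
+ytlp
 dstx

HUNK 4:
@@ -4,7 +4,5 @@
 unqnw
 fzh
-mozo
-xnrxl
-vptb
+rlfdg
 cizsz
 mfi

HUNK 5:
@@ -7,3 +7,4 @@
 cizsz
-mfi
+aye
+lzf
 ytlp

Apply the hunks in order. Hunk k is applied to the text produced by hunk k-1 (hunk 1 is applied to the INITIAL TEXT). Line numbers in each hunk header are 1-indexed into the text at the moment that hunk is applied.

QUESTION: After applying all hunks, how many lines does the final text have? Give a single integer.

Hunk 1: at line 2 remove [kyodi] add [hcutz] -> 14 lines: jfa owjq hcutz uupg fzh mozo xnrxl vptb mczuy gklu dstx rhht nmf tcdma
Hunk 2: at line 3 remove [uupg] add [unqnw] -> 14 lines: jfa owjq hcutz unqnw fzh mozo xnrxl vptb mczuy gklu dstx rhht nmf tcdma
Hunk 3: at line 8 remove [mczuy,gklu] add [cizsz,mfi,ytlp] -> 15 lines: jfa owjq hcutz unqnw fzh mozo xnrxl vptb cizsz mfi ytlp dstx rhht nmf tcdma
Hunk 4: at line 4 remove [mozo,xnrxl,vptb] add [rlfdg] -> 13 lines: jfa owjq hcutz unqnw fzh rlfdg cizsz mfi ytlp dstx rhht nmf tcdma
Hunk 5: at line 7 remove [mfi] add [aye,lzf] -> 14 lines: jfa owjq hcutz unqnw fzh rlfdg cizsz aye lzf ytlp dstx rhht nmf tcdma
Final line count: 14

Answer: 14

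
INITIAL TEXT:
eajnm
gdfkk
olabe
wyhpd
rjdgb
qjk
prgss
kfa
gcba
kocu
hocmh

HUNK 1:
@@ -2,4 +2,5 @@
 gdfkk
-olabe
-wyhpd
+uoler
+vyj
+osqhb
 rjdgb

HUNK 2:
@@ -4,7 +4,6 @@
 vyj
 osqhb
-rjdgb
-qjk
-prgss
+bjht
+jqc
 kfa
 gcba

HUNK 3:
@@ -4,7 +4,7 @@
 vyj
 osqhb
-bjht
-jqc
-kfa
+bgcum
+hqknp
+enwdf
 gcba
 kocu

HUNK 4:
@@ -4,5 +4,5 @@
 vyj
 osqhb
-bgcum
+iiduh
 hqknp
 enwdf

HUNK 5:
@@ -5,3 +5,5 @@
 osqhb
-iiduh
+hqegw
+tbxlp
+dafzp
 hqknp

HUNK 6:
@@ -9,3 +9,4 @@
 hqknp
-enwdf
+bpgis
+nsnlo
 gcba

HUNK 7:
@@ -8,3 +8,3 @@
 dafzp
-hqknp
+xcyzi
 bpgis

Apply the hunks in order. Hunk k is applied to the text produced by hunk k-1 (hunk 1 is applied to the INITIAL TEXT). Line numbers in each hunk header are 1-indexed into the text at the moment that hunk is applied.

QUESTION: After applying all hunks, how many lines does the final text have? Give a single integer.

Hunk 1: at line 2 remove [olabe,wyhpd] add [uoler,vyj,osqhb] -> 12 lines: eajnm gdfkk uoler vyj osqhb rjdgb qjk prgss kfa gcba kocu hocmh
Hunk 2: at line 4 remove [rjdgb,qjk,prgss] add [bjht,jqc] -> 11 lines: eajnm gdfkk uoler vyj osqhb bjht jqc kfa gcba kocu hocmh
Hunk 3: at line 4 remove [bjht,jqc,kfa] add [bgcum,hqknp,enwdf] -> 11 lines: eajnm gdfkk uoler vyj osqhb bgcum hqknp enwdf gcba kocu hocmh
Hunk 4: at line 4 remove [bgcum] add [iiduh] -> 11 lines: eajnm gdfkk uoler vyj osqhb iiduh hqknp enwdf gcba kocu hocmh
Hunk 5: at line 5 remove [iiduh] add [hqegw,tbxlp,dafzp] -> 13 lines: eajnm gdfkk uoler vyj osqhb hqegw tbxlp dafzp hqknp enwdf gcba kocu hocmh
Hunk 6: at line 9 remove [enwdf] add [bpgis,nsnlo] -> 14 lines: eajnm gdfkk uoler vyj osqhb hqegw tbxlp dafzp hqknp bpgis nsnlo gcba kocu hocmh
Hunk 7: at line 8 remove [hqknp] add [xcyzi] -> 14 lines: eajnm gdfkk uoler vyj osqhb hqegw tbxlp dafzp xcyzi bpgis nsnlo gcba kocu hocmh
Final line count: 14

Answer: 14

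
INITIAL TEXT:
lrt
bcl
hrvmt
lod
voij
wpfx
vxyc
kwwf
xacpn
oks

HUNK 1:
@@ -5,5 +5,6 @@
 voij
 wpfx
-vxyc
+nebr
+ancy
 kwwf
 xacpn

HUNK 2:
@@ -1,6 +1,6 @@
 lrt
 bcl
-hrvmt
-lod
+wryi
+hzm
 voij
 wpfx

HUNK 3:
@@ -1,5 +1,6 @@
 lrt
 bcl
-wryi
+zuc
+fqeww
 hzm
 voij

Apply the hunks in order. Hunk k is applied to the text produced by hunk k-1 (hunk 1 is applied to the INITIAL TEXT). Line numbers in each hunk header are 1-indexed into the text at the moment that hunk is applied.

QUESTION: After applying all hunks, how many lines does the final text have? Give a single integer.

Hunk 1: at line 5 remove [vxyc] add [nebr,ancy] -> 11 lines: lrt bcl hrvmt lod voij wpfx nebr ancy kwwf xacpn oks
Hunk 2: at line 1 remove [hrvmt,lod] add [wryi,hzm] -> 11 lines: lrt bcl wryi hzm voij wpfx nebr ancy kwwf xacpn oks
Hunk 3: at line 1 remove [wryi] add [zuc,fqeww] -> 12 lines: lrt bcl zuc fqeww hzm voij wpfx nebr ancy kwwf xacpn oks
Final line count: 12

Answer: 12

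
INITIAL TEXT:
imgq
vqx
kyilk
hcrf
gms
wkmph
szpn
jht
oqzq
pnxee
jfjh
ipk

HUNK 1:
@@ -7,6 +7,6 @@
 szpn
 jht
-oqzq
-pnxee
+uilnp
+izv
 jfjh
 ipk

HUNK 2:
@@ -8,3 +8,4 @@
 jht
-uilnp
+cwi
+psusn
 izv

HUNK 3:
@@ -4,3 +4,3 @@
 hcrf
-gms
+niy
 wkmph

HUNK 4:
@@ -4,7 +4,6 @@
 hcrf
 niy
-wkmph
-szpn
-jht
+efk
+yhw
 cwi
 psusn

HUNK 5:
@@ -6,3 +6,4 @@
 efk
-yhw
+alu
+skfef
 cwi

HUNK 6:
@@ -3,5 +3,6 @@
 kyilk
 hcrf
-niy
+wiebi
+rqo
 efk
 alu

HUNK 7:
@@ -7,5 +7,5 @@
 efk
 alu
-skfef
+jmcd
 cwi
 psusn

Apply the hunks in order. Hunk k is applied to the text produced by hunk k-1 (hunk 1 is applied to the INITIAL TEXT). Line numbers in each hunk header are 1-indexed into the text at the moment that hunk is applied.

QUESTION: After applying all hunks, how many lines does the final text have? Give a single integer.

Answer: 14

Derivation:
Hunk 1: at line 7 remove [oqzq,pnxee] add [uilnp,izv] -> 12 lines: imgq vqx kyilk hcrf gms wkmph szpn jht uilnp izv jfjh ipk
Hunk 2: at line 8 remove [uilnp] add [cwi,psusn] -> 13 lines: imgq vqx kyilk hcrf gms wkmph szpn jht cwi psusn izv jfjh ipk
Hunk 3: at line 4 remove [gms] add [niy] -> 13 lines: imgq vqx kyilk hcrf niy wkmph szpn jht cwi psusn izv jfjh ipk
Hunk 4: at line 4 remove [wkmph,szpn,jht] add [efk,yhw] -> 12 lines: imgq vqx kyilk hcrf niy efk yhw cwi psusn izv jfjh ipk
Hunk 5: at line 6 remove [yhw] add [alu,skfef] -> 13 lines: imgq vqx kyilk hcrf niy efk alu skfef cwi psusn izv jfjh ipk
Hunk 6: at line 3 remove [niy] add [wiebi,rqo] -> 14 lines: imgq vqx kyilk hcrf wiebi rqo efk alu skfef cwi psusn izv jfjh ipk
Hunk 7: at line 7 remove [skfef] add [jmcd] -> 14 lines: imgq vqx kyilk hcrf wiebi rqo efk alu jmcd cwi psusn izv jfjh ipk
Final line count: 14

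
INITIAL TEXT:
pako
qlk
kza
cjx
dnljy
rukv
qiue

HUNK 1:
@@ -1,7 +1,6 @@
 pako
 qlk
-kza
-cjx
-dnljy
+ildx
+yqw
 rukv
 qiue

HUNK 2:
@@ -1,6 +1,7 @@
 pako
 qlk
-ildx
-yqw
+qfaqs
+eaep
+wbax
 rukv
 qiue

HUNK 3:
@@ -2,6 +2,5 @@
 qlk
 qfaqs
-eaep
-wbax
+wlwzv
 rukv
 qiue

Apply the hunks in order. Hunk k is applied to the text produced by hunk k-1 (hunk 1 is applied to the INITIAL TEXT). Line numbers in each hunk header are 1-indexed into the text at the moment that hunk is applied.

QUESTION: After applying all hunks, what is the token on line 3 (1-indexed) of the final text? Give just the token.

Hunk 1: at line 1 remove [kza,cjx,dnljy] add [ildx,yqw] -> 6 lines: pako qlk ildx yqw rukv qiue
Hunk 2: at line 1 remove [ildx,yqw] add [qfaqs,eaep,wbax] -> 7 lines: pako qlk qfaqs eaep wbax rukv qiue
Hunk 3: at line 2 remove [eaep,wbax] add [wlwzv] -> 6 lines: pako qlk qfaqs wlwzv rukv qiue
Final line 3: qfaqs

Answer: qfaqs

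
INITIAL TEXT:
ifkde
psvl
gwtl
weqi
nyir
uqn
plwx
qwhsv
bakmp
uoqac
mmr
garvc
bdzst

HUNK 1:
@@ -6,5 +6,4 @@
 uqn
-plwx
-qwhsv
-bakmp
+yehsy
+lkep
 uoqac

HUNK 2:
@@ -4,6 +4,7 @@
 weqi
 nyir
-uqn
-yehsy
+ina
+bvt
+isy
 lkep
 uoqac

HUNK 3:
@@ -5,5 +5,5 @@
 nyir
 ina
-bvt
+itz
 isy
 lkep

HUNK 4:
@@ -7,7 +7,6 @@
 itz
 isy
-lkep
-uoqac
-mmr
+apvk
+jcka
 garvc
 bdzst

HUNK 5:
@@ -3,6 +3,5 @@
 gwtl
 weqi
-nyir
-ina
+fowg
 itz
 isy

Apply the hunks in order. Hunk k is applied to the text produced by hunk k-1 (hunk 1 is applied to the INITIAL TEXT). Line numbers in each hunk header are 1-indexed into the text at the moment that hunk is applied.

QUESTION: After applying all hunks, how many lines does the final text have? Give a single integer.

Hunk 1: at line 6 remove [plwx,qwhsv,bakmp] add [yehsy,lkep] -> 12 lines: ifkde psvl gwtl weqi nyir uqn yehsy lkep uoqac mmr garvc bdzst
Hunk 2: at line 4 remove [uqn,yehsy] add [ina,bvt,isy] -> 13 lines: ifkde psvl gwtl weqi nyir ina bvt isy lkep uoqac mmr garvc bdzst
Hunk 3: at line 5 remove [bvt] add [itz] -> 13 lines: ifkde psvl gwtl weqi nyir ina itz isy lkep uoqac mmr garvc bdzst
Hunk 4: at line 7 remove [lkep,uoqac,mmr] add [apvk,jcka] -> 12 lines: ifkde psvl gwtl weqi nyir ina itz isy apvk jcka garvc bdzst
Hunk 5: at line 3 remove [nyir,ina] add [fowg] -> 11 lines: ifkde psvl gwtl weqi fowg itz isy apvk jcka garvc bdzst
Final line count: 11

Answer: 11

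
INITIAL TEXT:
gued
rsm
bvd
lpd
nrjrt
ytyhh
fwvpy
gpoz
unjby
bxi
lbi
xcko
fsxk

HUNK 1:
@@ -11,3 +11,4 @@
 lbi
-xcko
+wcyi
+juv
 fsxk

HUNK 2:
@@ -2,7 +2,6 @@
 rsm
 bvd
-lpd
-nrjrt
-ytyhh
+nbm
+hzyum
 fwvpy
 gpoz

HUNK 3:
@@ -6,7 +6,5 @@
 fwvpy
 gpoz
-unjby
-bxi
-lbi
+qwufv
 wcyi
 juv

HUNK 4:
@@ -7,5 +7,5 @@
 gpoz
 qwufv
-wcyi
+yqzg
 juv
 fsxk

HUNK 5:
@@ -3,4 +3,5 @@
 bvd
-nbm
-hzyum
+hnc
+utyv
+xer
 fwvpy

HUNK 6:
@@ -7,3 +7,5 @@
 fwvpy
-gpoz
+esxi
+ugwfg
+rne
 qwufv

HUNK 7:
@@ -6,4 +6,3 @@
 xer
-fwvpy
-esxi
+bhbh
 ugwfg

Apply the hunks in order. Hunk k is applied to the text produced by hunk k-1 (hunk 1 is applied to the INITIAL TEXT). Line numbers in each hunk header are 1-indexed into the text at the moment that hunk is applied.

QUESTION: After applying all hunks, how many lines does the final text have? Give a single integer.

Answer: 13

Derivation:
Hunk 1: at line 11 remove [xcko] add [wcyi,juv] -> 14 lines: gued rsm bvd lpd nrjrt ytyhh fwvpy gpoz unjby bxi lbi wcyi juv fsxk
Hunk 2: at line 2 remove [lpd,nrjrt,ytyhh] add [nbm,hzyum] -> 13 lines: gued rsm bvd nbm hzyum fwvpy gpoz unjby bxi lbi wcyi juv fsxk
Hunk 3: at line 6 remove [unjby,bxi,lbi] add [qwufv] -> 11 lines: gued rsm bvd nbm hzyum fwvpy gpoz qwufv wcyi juv fsxk
Hunk 4: at line 7 remove [wcyi] add [yqzg] -> 11 lines: gued rsm bvd nbm hzyum fwvpy gpoz qwufv yqzg juv fsxk
Hunk 5: at line 3 remove [nbm,hzyum] add [hnc,utyv,xer] -> 12 lines: gued rsm bvd hnc utyv xer fwvpy gpoz qwufv yqzg juv fsxk
Hunk 6: at line 7 remove [gpoz] add [esxi,ugwfg,rne] -> 14 lines: gued rsm bvd hnc utyv xer fwvpy esxi ugwfg rne qwufv yqzg juv fsxk
Hunk 7: at line 6 remove [fwvpy,esxi] add [bhbh] -> 13 lines: gued rsm bvd hnc utyv xer bhbh ugwfg rne qwufv yqzg juv fsxk
Final line count: 13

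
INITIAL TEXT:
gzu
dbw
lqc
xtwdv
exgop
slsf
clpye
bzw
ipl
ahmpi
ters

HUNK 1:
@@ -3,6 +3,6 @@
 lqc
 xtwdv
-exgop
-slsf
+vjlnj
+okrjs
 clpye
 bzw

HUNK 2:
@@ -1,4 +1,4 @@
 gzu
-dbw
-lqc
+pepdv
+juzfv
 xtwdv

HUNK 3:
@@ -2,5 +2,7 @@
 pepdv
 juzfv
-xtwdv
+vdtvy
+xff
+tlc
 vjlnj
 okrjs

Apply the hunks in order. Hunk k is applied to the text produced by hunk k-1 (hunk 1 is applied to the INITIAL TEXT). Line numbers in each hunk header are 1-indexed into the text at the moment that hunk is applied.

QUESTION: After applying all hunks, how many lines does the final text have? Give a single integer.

Hunk 1: at line 3 remove [exgop,slsf] add [vjlnj,okrjs] -> 11 lines: gzu dbw lqc xtwdv vjlnj okrjs clpye bzw ipl ahmpi ters
Hunk 2: at line 1 remove [dbw,lqc] add [pepdv,juzfv] -> 11 lines: gzu pepdv juzfv xtwdv vjlnj okrjs clpye bzw ipl ahmpi ters
Hunk 3: at line 2 remove [xtwdv] add [vdtvy,xff,tlc] -> 13 lines: gzu pepdv juzfv vdtvy xff tlc vjlnj okrjs clpye bzw ipl ahmpi ters
Final line count: 13

Answer: 13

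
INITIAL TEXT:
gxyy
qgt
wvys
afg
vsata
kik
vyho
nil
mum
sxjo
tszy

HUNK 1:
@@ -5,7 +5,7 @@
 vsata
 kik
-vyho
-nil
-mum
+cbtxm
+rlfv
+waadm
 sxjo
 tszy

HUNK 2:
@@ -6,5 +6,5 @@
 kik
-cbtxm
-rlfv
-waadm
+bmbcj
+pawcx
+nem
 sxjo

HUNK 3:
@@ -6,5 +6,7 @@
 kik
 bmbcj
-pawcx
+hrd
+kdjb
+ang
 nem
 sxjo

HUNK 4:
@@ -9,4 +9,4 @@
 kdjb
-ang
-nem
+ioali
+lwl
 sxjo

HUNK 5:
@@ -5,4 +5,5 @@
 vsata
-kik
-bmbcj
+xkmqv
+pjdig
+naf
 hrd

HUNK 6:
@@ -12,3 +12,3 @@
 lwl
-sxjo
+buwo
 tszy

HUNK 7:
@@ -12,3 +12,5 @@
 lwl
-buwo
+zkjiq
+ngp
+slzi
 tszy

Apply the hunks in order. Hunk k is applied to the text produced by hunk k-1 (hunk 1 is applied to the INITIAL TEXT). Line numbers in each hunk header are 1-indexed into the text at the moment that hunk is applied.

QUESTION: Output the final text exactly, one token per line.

Answer: gxyy
qgt
wvys
afg
vsata
xkmqv
pjdig
naf
hrd
kdjb
ioali
lwl
zkjiq
ngp
slzi
tszy

Derivation:
Hunk 1: at line 5 remove [vyho,nil,mum] add [cbtxm,rlfv,waadm] -> 11 lines: gxyy qgt wvys afg vsata kik cbtxm rlfv waadm sxjo tszy
Hunk 2: at line 6 remove [cbtxm,rlfv,waadm] add [bmbcj,pawcx,nem] -> 11 lines: gxyy qgt wvys afg vsata kik bmbcj pawcx nem sxjo tszy
Hunk 3: at line 6 remove [pawcx] add [hrd,kdjb,ang] -> 13 lines: gxyy qgt wvys afg vsata kik bmbcj hrd kdjb ang nem sxjo tszy
Hunk 4: at line 9 remove [ang,nem] add [ioali,lwl] -> 13 lines: gxyy qgt wvys afg vsata kik bmbcj hrd kdjb ioali lwl sxjo tszy
Hunk 5: at line 5 remove [kik,bmbcj] add [xkmqv,pjdig,naf] -> 14 lines: gxyy qgt wvys afg vsata xkmqv pjdig naf hrd kdjb ioali lwl sxjo tszy
Hunk 6: at line 12 remove [sxjo] add [buwo] -> 14 lines: gxyy qgt wvys afg vsata xkmqv pjdig naf hrd kdjb ioali lwl buwo tszy
Hunk 7: at line 12 remove [buwo] add [zkjiq,ngp,slzi] -> 16 lines: gxyy qgt wvys afg vsata xkmqv pjdig naf hrd kdjb ioali lwl zkjiq ngp slzi tszy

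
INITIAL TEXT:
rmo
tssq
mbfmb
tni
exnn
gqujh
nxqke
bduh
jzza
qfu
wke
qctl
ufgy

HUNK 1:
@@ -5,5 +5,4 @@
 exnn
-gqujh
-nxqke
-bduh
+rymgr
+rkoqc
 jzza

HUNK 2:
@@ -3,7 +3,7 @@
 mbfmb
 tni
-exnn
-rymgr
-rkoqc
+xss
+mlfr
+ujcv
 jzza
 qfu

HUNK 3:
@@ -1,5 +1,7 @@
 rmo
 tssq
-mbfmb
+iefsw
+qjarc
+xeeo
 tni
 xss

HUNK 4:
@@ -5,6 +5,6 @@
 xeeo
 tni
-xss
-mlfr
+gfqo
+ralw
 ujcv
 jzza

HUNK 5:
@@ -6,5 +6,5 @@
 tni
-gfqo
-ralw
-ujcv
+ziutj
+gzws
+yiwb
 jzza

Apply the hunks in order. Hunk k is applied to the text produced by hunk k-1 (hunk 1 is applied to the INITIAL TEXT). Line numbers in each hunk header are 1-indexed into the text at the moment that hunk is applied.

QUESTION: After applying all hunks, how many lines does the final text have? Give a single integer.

Hunk 1: at line 5 remove [gqujh,nxqke,bduh] add [rymgr,rkoqc] -> 12 lines: rmo tssq mbfmb tni exnn rymgr rkoqc jzza qfu wke qctl ufgy
Hunk 2: at line 3 remove [exnn,rymgr,rkoqc] add [xss,mlfr,ujcv] -> 12 lines: rmo tssq mbfmb tni xss mlfr ujcv jzza qfu wke qctl ufgy
Hunk 3: at line 1 remove [mbfmb] add [iefsw,qjarc,xeeo] -> 14 lines: rmo tssq iefsw qjarc xeeo tni xss mlfr ujcv jzza qfu wke qctl ufgy
Hunk 4: at line 5 remove [xss,mlfr] add [gfqo,ralw] -> 14 lines: rmo tssq iefsw qjarc xeeo tni gfqo ralw ujcv jzza qfu wke qctl ufgy
Hunk 5: at line 6 remove [gfqo,ralw,ujcv] add [ziutj,gzws,yiwb] -> 14 lines: rmo tssq iefsw qjarc xeeo tni ziutj gzws yiwb jzza qfu wke qctl ufgy
Final line count: 14

Answer: 14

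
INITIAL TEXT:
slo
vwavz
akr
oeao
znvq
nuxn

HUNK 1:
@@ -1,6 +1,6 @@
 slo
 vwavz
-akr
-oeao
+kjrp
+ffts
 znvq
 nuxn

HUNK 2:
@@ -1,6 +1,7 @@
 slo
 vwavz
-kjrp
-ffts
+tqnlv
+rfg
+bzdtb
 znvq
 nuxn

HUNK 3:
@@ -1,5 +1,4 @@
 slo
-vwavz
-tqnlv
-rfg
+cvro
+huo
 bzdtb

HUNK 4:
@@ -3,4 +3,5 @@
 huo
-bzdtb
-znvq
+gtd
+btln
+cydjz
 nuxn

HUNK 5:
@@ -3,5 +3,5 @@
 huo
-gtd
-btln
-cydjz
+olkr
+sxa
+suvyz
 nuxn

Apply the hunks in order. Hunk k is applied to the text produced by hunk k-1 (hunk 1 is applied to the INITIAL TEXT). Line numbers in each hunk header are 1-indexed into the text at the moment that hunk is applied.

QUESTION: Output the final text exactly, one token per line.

Answer: slo
cvro
huo
olkr
sxa
suvyz
nuxn

Derivation:
Hunk 1: at line 1 remove [akr,oeao] add [kjrp,ffts] -> 6 lines: slo vwavz kjrp ffts znvq nuxn
Hunk 2: at line 1 remove [kjrp,ffts] add [tqnlv,rfg,bzdtb] -> 7 lines: slo vwavz tqnlv rfg bzdtb znvq nuxn
Hunk 3: at line 1 remove [vwavz,tqnlv,rfg] add [cvro,huo] -> 6 lines: slo cvro huo bzdtb znvq nuxn
Hunk 4: at line 3 remove [bzdtb,znvq] add [gtd,btln,cydjz] -> 7 lines: slo cvro huo gtd btln cydjz nuxn
Hunk 5: at line 3 remove [gtd,btln,cydjz] add [olkr,sxa,suvyz] -> 7 lines: slo cvro huo olkr sxa suvyz nuxn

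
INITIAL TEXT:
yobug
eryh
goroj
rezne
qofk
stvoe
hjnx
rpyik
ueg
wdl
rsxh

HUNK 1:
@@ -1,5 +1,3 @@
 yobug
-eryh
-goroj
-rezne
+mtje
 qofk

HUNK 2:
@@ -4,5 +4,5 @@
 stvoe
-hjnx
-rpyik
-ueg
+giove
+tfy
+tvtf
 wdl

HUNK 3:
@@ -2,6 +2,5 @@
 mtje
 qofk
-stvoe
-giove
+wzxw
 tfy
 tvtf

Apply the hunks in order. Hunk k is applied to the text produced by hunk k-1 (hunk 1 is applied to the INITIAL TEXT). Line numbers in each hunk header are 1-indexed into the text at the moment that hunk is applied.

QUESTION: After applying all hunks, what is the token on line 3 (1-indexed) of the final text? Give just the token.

Answer: qofk

Derivation:
Hunk 1: at line 1 remove [eryh,goroj,rezne] add [mtje] -> 9 lines: yobug mtje qofk stvoe hjnx rpyik ueg wdl rsxh
Hunk 2: at line 4 remove [hjnx,rpyik,ueg] add [giove,tfy,tvtf] -> 9 lines: yobug mtje qofk stvoe giove tfy tvtf wdl rsxh
Hunk 3: at line 2 remove [stvoe,giove] add [wzxw] -> 8 lines: yobug mtje qofk wzxw tfy tvtf wdl rsxh
Final line 3: qofk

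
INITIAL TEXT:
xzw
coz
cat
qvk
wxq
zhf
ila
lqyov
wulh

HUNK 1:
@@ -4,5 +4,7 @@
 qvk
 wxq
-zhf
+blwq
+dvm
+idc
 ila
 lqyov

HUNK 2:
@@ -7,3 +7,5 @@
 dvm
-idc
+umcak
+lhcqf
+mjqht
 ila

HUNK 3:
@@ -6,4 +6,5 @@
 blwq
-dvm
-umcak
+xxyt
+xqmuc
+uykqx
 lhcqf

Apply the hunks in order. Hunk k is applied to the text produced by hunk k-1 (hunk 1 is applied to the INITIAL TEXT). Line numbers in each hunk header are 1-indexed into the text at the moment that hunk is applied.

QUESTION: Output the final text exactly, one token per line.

Hunk 1: at line 4 remove [zhf] add [blwq,dvm,idc] -> 11 lines: xzw coz cat qvk wxq blwq dvm idc ila lqyov wulh
Hunk 2: at line 7 remove [idc] add [umcak,lhcqf,mjqht] -> 13 lines: xzw coz cat qvk wxq blwq dvm umcak lhcqf mjqht ila lqyov wulh
Hunk 3: at line 6 remove [dvm,umcak] add [xxyt,xqmuc,uykqx] -> 14 lines: xzw coz cat qvk wxq blwq xxyt xqmuc uykqx lhcqf mjqht ila lqyov wulh

Answer: xzw
coz
cat
qvk
wxq
blwq
xxyt
xqmuc
uykqx
lhcqf
mjqht
ila
lqyov
wulh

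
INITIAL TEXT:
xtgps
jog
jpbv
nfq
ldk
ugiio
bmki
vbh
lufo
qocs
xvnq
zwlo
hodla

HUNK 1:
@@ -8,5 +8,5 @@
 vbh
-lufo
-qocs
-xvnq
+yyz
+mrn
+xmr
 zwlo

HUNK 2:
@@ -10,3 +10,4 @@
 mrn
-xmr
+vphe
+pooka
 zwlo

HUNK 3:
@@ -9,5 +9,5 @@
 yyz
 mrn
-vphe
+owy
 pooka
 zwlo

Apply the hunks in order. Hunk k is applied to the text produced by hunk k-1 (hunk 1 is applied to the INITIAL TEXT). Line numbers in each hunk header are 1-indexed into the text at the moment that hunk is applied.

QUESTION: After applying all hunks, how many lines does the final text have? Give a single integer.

Hunk 1: at line 8 remove [lufo,qocs,xvnq] add [yyz,mrn,xmr] -> 13 lines: xtgps jog jpbv nfq ldk ugiio bmki vbh yyz mrn xmr zwlo hodla
Hunk 2: at line 10 remove [xmr] add [vphe,pooka] -> 14 lines: xtgps jog jpbv nfq ldk ugiio bmki vbh yyz mrn vphe pooka zwlo hodla
Hunk 3: at line 9 remove [vphe] add [owy] -> 14 lines: xtgps jog jpbv nfq ldk ugiio bmki vbh yyz mrn owy pooka zwlo hodla
Final line count: 14

Answer: 14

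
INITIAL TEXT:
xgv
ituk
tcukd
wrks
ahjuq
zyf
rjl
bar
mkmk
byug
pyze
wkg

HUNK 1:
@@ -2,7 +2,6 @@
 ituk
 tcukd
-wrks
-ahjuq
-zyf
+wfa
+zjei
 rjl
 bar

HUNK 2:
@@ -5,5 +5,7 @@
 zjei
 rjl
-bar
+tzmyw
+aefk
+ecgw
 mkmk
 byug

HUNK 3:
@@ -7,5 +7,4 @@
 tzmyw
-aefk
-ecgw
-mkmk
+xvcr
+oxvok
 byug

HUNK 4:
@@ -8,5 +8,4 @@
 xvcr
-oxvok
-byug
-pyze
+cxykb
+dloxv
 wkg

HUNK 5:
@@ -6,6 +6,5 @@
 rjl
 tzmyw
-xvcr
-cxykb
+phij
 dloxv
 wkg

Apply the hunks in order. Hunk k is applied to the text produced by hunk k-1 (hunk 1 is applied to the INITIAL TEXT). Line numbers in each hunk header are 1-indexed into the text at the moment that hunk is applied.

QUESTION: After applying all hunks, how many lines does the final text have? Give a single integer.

Hunk 1: at line 2 remove [wrks,ahjuq,zyf] add [wfa,zjei] -> 11 lines: xgv ituk tcukd wfa zjei rjl bar mkmk byug pyze wkg
Hunk 2: at line 5 remove [bar] add [tzmyw,aefk,ecgw] -> 13 lines: xgv ituk tcukd wfa zjei rjl tzmyw aefk ecgw mkmk byug pyze wkg
Hunk 3: at line 7 remove [aefk,ecgw,mkmk] add [xvcr,oxvok] -> 12 lines: xgv ituk tcukd wfa zjei rjl tzmyw xvcr oxvok byug pyze wkg
Hunk 4: at line 8 remove [oxvok,byug,pyze] add [cxykb,dloxv] -> 11 lines: xgv ituk tcukd wfa zjei rjl tzmyw xvcr cxykb dloxv wkg
Hunk 5: at line 6 remove [xvcr,cxykb] add [phij] -> 10 lines: xgv ituk tcukd wfa zjei rjl tzmyw phij dloxv wkg
Final line count: 10

Answer: 10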